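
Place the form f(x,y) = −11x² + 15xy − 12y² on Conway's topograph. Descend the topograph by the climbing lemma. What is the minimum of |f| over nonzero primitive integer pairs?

translate: b→7 (≡-15 mod 22), so (11,-15,12)→(11,7,8)
flip: (11,7,8)→(8,-7,11)
reduced (well bottom): (8,-7,11) with a≤c, −a<b≤a
well minimum |f| = |-8| = 8 (negative-definite)

8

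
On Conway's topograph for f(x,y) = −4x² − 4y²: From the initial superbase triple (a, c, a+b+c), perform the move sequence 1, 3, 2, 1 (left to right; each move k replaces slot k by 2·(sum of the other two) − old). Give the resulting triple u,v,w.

start (-4,-4,-8) = (f(1,0),f(0,1),f(1,1))
replace slot 1: 2·((-4)+(-8)) − (-4) = -20 → (-20,-4,-8)
replace slot 3: 2·((-20)+(-4)) − (-8) = -40 → (-20,-4,-40)
replace slot 2: 2·((-20)+(-40)) − (-4) = -116 → (-20,-116,-40)
replace slot 1: 2·((-116)+(-40)) − (-20) = -292 → (-292,-116,-40)

-292,-116,-40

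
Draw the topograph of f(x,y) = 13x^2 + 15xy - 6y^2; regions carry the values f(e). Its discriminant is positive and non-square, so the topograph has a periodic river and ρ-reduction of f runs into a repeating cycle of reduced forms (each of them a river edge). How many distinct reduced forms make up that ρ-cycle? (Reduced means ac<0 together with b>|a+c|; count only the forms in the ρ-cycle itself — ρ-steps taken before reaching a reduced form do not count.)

D = 537, ⌊√D⌋ = 23
river: ρ → (-6,21,4)
river: ρ → (4,19,-11)
river: ρ → (-11,3,12)
river: ρ → (12,21,-2)
river: ρ → (-2,23,1)
river: ρ → (1,23,-2)
river: ρ → (-2,21,12)
river: ρ → (12,3,-11)
river: ρ → (-11,19,4)
river: ρ → (4,21,-6)
river: ρ → (-6,15,13)
river: ρ → (13,11,-8)
river: ρ → (-8,21,3)
river: ρ → (3,21,-8)
river: ρ → (-8,11,13)
river: ρ → (13,15,-6)
ρ-cycle length = 16 (tail of 0 descent steps not counted)

16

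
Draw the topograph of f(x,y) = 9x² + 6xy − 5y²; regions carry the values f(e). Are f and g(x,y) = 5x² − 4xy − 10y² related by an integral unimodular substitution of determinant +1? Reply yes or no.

D₁ = 216, D₂ = 216
river cycle of f (length 6): (-5, 14, 1), (1, 14, -5), (-5, 6, 9), (9, 12, -2), (-2, 12, 9), (9, 6, -5)
river cycle of g (length 6): (5, 6, -9), (-9, 12, 2), (2, 12, -9), (-9, 6, 5), (5, 14, -1), (-1, 14, 5)
cycles differ ⇒ inequivalent

no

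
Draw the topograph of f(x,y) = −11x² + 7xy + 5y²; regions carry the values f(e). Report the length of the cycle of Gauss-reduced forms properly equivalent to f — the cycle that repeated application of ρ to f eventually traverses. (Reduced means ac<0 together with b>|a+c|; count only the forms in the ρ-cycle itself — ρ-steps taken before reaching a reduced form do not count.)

D = 269, ⌊√D⌋ = 16
river: ρ → (5,13,-5)
river: ρ → (-5,7,11)
river: ρ → (11,15,-1)
river: ρ → (-1,15,11)
river: ρ → (11,7,-5)
river: ρ → (-5,13,5)
river: ρ → (5,7,-11)
river: ρ → (-11,15,1)
river: ρ → (1,15,-11)
river: ρ → (-11,7,5)
ρ-cycle length = 10 (tail of 0 descent steps not counted)

10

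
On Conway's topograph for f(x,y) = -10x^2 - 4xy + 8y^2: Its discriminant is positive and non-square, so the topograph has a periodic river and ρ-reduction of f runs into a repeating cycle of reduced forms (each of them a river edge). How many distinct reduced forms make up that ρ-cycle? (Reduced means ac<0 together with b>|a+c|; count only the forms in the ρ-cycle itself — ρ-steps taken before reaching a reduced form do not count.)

D = 336, ⌊√D⌋ = 18
descent: ρ → (8,4,-10)  [lands on river]
river: ρ → (-10,16,2)
river: ρ → (2,16,-10)
river: ρ → (-10,4,8)
river: ρ → (8,12,-6)
river: ρ → (-6,12,8)
ρ-cycle length = 6 (tail of 1 descent step not counted)

6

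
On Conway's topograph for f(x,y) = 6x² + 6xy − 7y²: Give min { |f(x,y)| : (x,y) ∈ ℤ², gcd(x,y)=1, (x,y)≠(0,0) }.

river: ρ → (-7,8,5)
river: ρ → (5,12,-3)
river: ρ → (-3,12,5)
river: ρ → (5,8,-7)
river: ρ → (-7,6,6)
river: ρ → (6,6,-7)
closes: descent 0, river 6
min |a| on river = 3

3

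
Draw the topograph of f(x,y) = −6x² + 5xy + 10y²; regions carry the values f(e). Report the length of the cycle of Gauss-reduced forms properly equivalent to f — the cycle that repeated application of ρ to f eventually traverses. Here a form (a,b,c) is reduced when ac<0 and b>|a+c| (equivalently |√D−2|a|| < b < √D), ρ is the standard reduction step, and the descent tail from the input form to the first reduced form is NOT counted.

D = 265, ⌊√D⌋ = 16
river: ρ → (10,15,-1)
river: ρ → (-1,15,10)
river: ρ → (10,5,-6)
river: ρ → (-6,7,9)
river: ρ → (9,11,-4)
river: ρ → (-4,13,6)
river: ρ → (6,11,-6)
river: ρ → (-6,13,4)
river: ρ → (4,11,-9)
river: ρ → (-9,7,6)
river: ρ → (6,5,-10)
river: ρ → (-10,15,1)
river: ρ → (1,15,-10)
river: ρ → (-10,5,6)
river: ρ → (6,7,-9)
river: ρ → (-9,11,4)
river: ρ → (4,13,-6)
river: ρ → (-6,11,6)
river: ρ → (6,13,-4)
river: ρ → (-4,11,9)
river: ρ → (9,7,-6)
river: ρ → (-6,5,10)
ρ-cycle length = 22 (tail of 0 descent steps not counted)

22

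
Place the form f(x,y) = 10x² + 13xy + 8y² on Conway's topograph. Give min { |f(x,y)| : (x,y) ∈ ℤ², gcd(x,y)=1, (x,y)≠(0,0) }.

translate: b→-7 (≡13 mod 20), so (10,13,8)→(10,-7,5)
flip: (10,-7,5)→(5,7,10)
translate: b→-3 (≡7 mod 10), so (5,7,10)→(5,-3,8)
reduced (well bottom): (5,-3,8) with a≤c, −a<b≤a
well minimum = a = 5

5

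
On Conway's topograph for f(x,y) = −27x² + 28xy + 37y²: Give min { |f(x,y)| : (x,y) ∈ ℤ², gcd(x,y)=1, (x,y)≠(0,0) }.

river: ρ → (37,46,-18)
river: ρ → (-18,62,13)
river: ρ → (13,68,-3)
river: ρ → (-3,64,57)
river: ρ → (57,50,-10)
river: ρ → (-10,50,57)
river: ρ → (57,64,-3)
river: ρ → (-3,68,13)
river: ρ → (13,62,-18)
river: ρ → (-18,46,37)
river: ρ → (37,28,-27)
river: ρ → (-27,26,38)
river: ρ → (38,50,-15)
river: ρ → (-15,40,53)
river: ρ → (53,66,-2)
river: ρ → (-2,66,53)
river: ρ → (53,40,-15)
river: ρ → (-15,50,38)
river: ρ → (38,26,-27)
river: ρ → (-27,28,37)
closes: descent 0, river 20
min |a| on river = 2

2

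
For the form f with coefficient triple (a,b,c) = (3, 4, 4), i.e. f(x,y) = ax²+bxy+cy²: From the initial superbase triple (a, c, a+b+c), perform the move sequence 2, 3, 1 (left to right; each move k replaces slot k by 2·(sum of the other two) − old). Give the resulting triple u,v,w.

start (3,4,11) = (f(1,0),f(0,1),f(1,1))
replace slot 2: 2·(3+11) − 4 = 24 → (3,24,11)
replace slot 3: 2·(3+24) − 11 = 43 → (3,24,43)
replace slot 1: 2·(24+43) − 3 = 131 → (131,24,43)

131,24,43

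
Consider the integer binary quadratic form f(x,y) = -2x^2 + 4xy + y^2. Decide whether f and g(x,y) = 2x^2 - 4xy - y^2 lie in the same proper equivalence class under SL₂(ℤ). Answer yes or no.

D₁ = 24, D₂ = 24
river cycle of f (length 2): (1, 4, -2), (-2, 4, 1)
river cycle of g (length 2): (-1, 4, 2), (2, 4, -1)
cycles differ ⇒ inequivalent

no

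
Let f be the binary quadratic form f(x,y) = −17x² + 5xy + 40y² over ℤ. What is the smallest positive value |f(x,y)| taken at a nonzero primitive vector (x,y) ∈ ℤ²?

descent: ρ → (40,-5,-17)
descent: ρ → (-17,39,18)  [lands on river]
river: ρ → (18,33,-23)
river: ρ → (-23,13,28)
river: ρ → (28,43,-8)
river: ρ → (-8,37,43)
river: ρ → (43,49,-2)
river: ρ → (-2,51,18)
river: ρ → (18,21,-32)
river: ρ → (-32,43,7)
river: ρ → (7,41,-38)
river: ρ → (-38,35,10)
river: ρ → (10,45,-18)
river: ρ → (-18,27,28)
river: ρ → (28,29,-17)
closes: descent 2, river 14
min |a| on river = 2

2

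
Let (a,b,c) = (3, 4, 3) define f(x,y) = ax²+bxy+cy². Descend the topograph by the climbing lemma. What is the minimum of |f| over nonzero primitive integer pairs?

translate: b→-2 (≡4 mod 6), so (3,4,3)→(3,-2,2)
flip: (3,-2,2)→(2,2,3)
reduced (well bottom): (2,2,3) with a≤c, −a<b≤a
well minimum = a = 2

2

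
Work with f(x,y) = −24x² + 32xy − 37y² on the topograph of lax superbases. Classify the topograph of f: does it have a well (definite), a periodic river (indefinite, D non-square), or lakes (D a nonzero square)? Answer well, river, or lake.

D = b²−4ac = 32² − 4·(-24)·(-37) = -2528
D < 0 ⇒ definite ⇒ every region one sign ⇒ single well

well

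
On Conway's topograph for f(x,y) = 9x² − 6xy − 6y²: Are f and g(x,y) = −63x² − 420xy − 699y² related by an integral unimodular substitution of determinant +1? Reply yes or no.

D₁ = 252, D₂ = 252
river cycle of f (length 4): (-6, 6, 9), (9, 12, -3), (-3, 12, 9), (9, 6, -6)
river cycle of g (length 4): (-6, 6, 9), (9, 12, -3), (-3, 12, 9), (9, 6, -6)
cycles coincide ⇒ equivalent

yes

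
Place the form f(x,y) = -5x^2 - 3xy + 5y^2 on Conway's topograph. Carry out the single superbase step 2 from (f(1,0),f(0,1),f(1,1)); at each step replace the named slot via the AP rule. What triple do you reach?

start (-5,5,-3) = (f(1,0),f(0,1),f(1,1))
replace slot 2: 2·((-5)+(-3)) − 5 = -21 → (-5,-21,-3)

-5,-21,-3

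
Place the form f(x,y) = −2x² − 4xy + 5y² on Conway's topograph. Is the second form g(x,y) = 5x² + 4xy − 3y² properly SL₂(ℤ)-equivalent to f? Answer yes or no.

D₁ = 56, D₂ = 76
discriminants differ ⇒ not SL₂(ℤ)-equivalent

no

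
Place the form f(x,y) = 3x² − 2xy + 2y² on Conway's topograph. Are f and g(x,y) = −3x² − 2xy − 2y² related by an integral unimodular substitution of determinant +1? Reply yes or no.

D₁ = -20, D₂ = -20
f: flip: (3,-2,2)→(2,2,3)
f: reduced (well bottom): (2,2,3) with a≤c, −a<b≤a
g is negative-definite; reduce −g:
−g: flip: (3,2,2)→(2,-2,3)
−g: translate: b→2 (≡-2 mod 4), so (2,-2,3)→(2,2,3)
−g: reduced (well bottom): (2,2,3) with a≤c, −a<b≤a
flip sign back: reduced form of g is (-2,-2,-3)
reduced forms (2, 2, 3) vs (-2, -2, -3) ⇒ inequivalent

no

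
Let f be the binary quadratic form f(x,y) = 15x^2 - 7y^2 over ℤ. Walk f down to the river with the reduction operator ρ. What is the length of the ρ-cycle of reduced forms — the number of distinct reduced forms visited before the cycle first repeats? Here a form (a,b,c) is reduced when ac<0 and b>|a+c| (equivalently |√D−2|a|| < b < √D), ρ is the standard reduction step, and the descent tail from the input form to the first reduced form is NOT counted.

D = 420, ⌊√D⌋ = 20
descent: ρ → (-7,14,8)  [lands on river]
river: ρ → (8,18,-3)
river: ρ → (-3,18,8)
river: ρ → (8,14,-7)
ρ-cycle length = 4 (tail of 1 descent step not counted)

4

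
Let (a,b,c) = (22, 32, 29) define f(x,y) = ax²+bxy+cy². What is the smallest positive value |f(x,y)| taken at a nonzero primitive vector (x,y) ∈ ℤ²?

translate: b→-12 (≡32 mod 44), so (22,32,29)→(22,-12,19)
flip: (22,-12,19)→(19,12,22)
reduced (well bottom): (19,12,22) with a≤c, −a<b≤a
well minimum = a = 19

19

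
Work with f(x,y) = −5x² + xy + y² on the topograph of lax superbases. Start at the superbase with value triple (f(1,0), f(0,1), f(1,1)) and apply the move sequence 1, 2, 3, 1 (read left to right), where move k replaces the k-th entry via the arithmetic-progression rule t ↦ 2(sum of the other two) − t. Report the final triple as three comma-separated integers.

start (-5,1,-3) = (f(1,0),f(0,1),f(1,1))
replace slot 1: 2·(1+(-3)) − (-5) = 1 → (1,1,-3)
replace slot 2: 2·(1+(-3)) − 1 = -5 → (1,-5,-3)
replace slot 3: 2·(1+(-5)) − (-3) = -5 → (1,-5,-5)
replace slot 1: 2·((-5)+(-5)) − 1 = -21 → (-21,-5,-5)

-21,-5,-5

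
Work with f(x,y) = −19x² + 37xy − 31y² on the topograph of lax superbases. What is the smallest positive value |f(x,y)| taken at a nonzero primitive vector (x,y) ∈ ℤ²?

translate: b→1 (≡-37 mod 38), so (19,-37,31)→(19,1,13)
flip: (19,1,13)→(13,-1,19)
reduced (well bottom): (13,-1,19) with a≤c, −a<b≤a
well minimum |f| = |-13| = 13 (negative-definite)

13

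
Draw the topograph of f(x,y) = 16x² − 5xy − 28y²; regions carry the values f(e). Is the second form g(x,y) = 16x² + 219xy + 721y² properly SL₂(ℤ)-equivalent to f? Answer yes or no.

D₁ = 1817, D₂ = 1817
river cycle of f (length 28): (16, 27, -17), (-17, 41, 2), (2, 39, -37), (-37, 35, 4), (4, 37, -28), (-28, 19, 13), (13, 33, -14), (-14, 23, 23), (23, 23, -14), (-14, 33, 13), … (18 more)
river cycle of g (length 28): (16, 27, -17), (-17, 41, 2), (2, 39, -37), (-37, 35, 4), (4, 37, -28), (-28, 19, 13), (13, 33, -14), (-14, 23, 23), (23, 23, -14), (-14, 33, 13), … (18 more)
cycles coincide ⇒ equivalent

yes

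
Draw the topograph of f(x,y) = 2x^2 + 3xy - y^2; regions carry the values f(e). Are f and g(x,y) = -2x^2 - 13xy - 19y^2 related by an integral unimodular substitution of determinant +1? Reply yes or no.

D₁ = 17, D₂ = 17
river cycle of f (length 6): (-1, 3, 2), (2, 1, -2), (-2, 3, 1), (1, 3, -2), (-2, 1, 2), (2, 3, -1)
river cycle of g (length 6): (-2, 3, 1), (1, 3, -2), (-2, 1, 2), (2, 3, -1), (-1, 3, 2), (2, 1, -2)
cycles coincide ⇒ equivalent

yes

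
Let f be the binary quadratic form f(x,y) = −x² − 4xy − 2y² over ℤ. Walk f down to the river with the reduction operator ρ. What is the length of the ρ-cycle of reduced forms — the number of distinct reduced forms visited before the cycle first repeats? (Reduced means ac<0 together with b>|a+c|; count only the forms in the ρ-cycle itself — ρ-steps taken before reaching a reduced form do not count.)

D = 8, ⌊√D⌋ = 2
descent: ρ → (-2,0,1)
descent: ρ → (1,2,-1)  [lands on river]
river: ρ → (-1,2,1)
ρ-cycle length = 2 (tail of 2 descent steps not counted)

2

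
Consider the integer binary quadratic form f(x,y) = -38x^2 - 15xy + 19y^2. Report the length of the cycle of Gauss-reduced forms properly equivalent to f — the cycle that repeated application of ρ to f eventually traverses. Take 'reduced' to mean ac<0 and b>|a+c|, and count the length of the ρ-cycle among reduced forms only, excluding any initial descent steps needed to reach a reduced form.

D = 3113, ⌊√D⌋ = 55
descent: ρ → (19,53,-4)  [lands on river]
river: ρ → (-4,51,32)
river: ρ → (32,13,-23)
river: ρ → (-23,33,22)
river: ρ → (22,55,-1)
river: ρ → (-1,55,22)
river: ρ → (22,33,-23)
river: ρ → (-23,13,32)
river: ρ → (32,51,-4)
river: ρ → (-4,53,19)
river: ρ → (19,23,-34)
river: ρ → (-34,45,8)
river: ρ → (8,51,-16)
river: ρ → (-16,45,17)
river: ρ → (17,23,-38)
river: ρ → (-38,53,2)
river: ρ → (2,55,-11)
river: ρ → (-11,55,2)
river: ρ → (2,53,-38)
river: ρ → (-38,23,17)
river: ρ → (17,45,-16)
river: ρ → (-16,51,8)
river: ρ → (8,45,-34)
river: ρ → (-34,23,19)
ρ-cycle length = 24 (tail of 1 descent step not counted)

24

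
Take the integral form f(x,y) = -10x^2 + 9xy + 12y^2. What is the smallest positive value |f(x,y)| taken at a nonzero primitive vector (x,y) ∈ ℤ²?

river: ρ → (12,15,-7)
river: ρ → (-7,13,14)
river: ρ → (14,15,-6)
river: ρ → (-6,21,5)
river: ρ → (5,19,-10)
river: ρ → (-10,21,3)
river: ρ → (3,21,-10)
river: ρ → (-10,19,5)
river: ρ → (5,21,-6)
river: ρ → (-6,15,14)
river: ρ → (14,13,-7)
river: ρ → (-7,15,12)
river: ρ → (12,9,-10)
river: ρ → (-10,11,11)
river: ρ → (11,11,-10)
river: ρ → (-10,9,12)
closes: descent 0, river 16
min |a| on river = 3

3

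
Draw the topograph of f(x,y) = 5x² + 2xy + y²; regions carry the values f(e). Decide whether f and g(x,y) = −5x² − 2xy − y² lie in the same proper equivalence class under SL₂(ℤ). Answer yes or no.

D₁ = -16, D₂ = -16
f: flip: (5,2,1)→(1,-2,5)
f: translate: b→0 (≡-2 mod 2), so (1,-2,5)→(1,0,4)
f: reduced (well bottom): (1,0,4) with a≤c, −a<b≤a
g is negative-definite; reduce −g:
−g: flip: (5,2,1)→(1,-2,5)
−g: translate: b→0 (≡-2 mod 2), so (1,-2,5)→(1,0,4)
−g: reduced (well bottom): (1,0,4) with a≤c, −a<b≤a
flip sign back: reduced form of g is (-1,0,-4)
reduced forms (1, 0, 4) vs (-1, 0, -4) ⇒ inequivalent

no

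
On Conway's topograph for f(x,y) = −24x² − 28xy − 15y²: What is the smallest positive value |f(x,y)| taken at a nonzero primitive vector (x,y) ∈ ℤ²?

translate: b→-20 (≡28 mod 48), so (24,28,15)→(24,-20,11)
flip: (24,-20,11)→(11,20,24)
translate: b→-2 (≡20 mod 22), so (11,20,24)→(11,-2,15)
reduced (well bottom): (11,-2,15) with a≤c, −a<b≤a
well minimum |f| = |-11| = 11 (negative-definite)

11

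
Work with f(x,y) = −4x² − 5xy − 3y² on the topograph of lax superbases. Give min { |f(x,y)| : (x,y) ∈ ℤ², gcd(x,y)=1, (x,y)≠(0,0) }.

translate: b→-3 (≡5 mod 8), so (4,5,3)→(4,-3,2)
flip: (4,-3,2)→(2,3,4)
translate: b→-1 (≡3 mod 4), so (2,3,4)→(2,-1,3)
reduced (well bottom): (2,-1,3) with a≤c, −a<b≤a
well minimum |f| = |-2| = 2 (negative-definite)

2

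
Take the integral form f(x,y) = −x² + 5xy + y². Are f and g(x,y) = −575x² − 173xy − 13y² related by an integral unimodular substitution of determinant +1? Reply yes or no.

D₁ = 29, D₂ = 29
river cycle of f (length 2): (1, 5, -1), (-1, 5, 1)
river cycle of g (length 2): (-1, 5, 1), (1, 5, -1)
cycles coincide ⇒ equivalent

yes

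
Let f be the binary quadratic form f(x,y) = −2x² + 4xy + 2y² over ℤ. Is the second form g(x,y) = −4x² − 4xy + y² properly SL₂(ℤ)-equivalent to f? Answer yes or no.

D₁ = 32, D₂ = 32
river cycle of f (length 2): (2, 4, -2), (-2, 4, 2)
river cycle of g (length 2): (1, 4, -4), (-4, 4, 1)
cycles differ ⇒ inequivalent

no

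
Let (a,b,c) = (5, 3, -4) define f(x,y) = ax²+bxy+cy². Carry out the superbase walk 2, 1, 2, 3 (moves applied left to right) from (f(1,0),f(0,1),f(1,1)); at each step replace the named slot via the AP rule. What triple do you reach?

start (5,-4,4) = (f(1,0),f(0,1),f(1,1))
replace slot 2: 2·(5+4) − (-4) = 22 → (5,22,4)
replace slot 1: 2·(22+4) − 5 = 47 → (47,22,4)
replace slot 2: 2·(47+4) − 22 = 80 → (47,80,4)
replace slot 3: 2·(47+80) − 4 = 250 → (47,80,250)

47,80,250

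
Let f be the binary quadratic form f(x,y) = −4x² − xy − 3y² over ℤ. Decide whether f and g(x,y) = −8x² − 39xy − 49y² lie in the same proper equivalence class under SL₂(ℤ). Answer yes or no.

D₁ = -47, D₂ = -47
f is negative-definite; reduce −f:
−f: flip: (4,1,3)→(3,-1,4)
−f: reduced (well bottom): (3,-1,4) with a≤c, −a<b≤a
flip sign back: reduced form of f is (-3,1,-4)
g is negative-definite; reduce −g:
−g: translate: b→7 (≡39 mod 16), so (8,39,49)→(8,7,3)
−g: flip: (8,7,3)→(3,-7,8)
−g: translate: b→-1 (≡-7 mod 6), so (3,-7,8)→(3,-1,4)
−g: reduced (well bottom): (3,-1,4) with a≤c, −a<b≤a
flip sign back: reduced form of g is (-3,1,-4)
reduced forms (-3, 1, -4) vs (-3, 1, -4) ⇒ equivalent

yes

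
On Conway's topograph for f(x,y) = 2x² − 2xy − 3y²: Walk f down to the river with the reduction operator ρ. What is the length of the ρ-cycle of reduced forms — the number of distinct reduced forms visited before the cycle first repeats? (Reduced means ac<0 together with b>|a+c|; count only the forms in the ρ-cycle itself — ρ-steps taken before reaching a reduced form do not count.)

D = 28, ⌊√D⌋ = 5
descent: ρ → (-3,2,2)  [lands on river]
river: ρ → (2,2,-3)
river: ρ → (-3,4,1)
river: ρ → (1,4,-3)
ρ-cycle length = 4 (tail of 1 descent step not counted)

4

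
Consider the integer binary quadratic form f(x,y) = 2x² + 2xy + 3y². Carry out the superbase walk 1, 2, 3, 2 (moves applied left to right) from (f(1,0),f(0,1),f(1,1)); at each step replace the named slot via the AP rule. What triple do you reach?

start (2,3,7) = (f(1,0),f(0,1),f(1,1))
replace slot 1: 2·(3+7) − 2 = 18 → (18,3,7)
replace slot 2: 2·(18+7) − 3 = 47 → (18,47,7)
replace slot 3: 2·(18+47) − 7 = 123 → (18,47,123)
replace slot 2: 2·(18+123) − 47 = 235 → (18,235,123)

18,235,123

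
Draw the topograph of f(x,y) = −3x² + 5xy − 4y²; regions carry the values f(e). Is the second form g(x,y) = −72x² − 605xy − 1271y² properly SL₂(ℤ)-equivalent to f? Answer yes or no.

D₁ = -23, D₂ = -23
f is negative-definite; reduce −f:
−f: translate: b→1 (≡-5 mod 6), so (3,-5,4)→(3,1,2)
−f: flip: (3,1,2)→(2,-1,3)
−f: reduced (well bottom): (2,-1,3) with a≤c, −a<b≤a
flip sign back: reduced form of f is (-2,1,-3)
g is negative-definite; reduce −g:
−g: translate: b→29 (≡605 mod 144), so (72,605,1271)→(72,29,3)
−g: flip: (72,29,3)→(3,-29,72)
−g: translate: b→1 (≡-29 mod 6), so (3,-29,72)→(3,1,2)
−g: flip: (3,1,2)→(2,-1,3)
−g: reduced (well bottom): (2,-1,3) with a≤c, −a<b≤a
flip sign back: reduced form of g is (-2,1,-3)
reduced forms (-2, 1, -3) vs (-2, 1, -3) ⇒ equivalent

yes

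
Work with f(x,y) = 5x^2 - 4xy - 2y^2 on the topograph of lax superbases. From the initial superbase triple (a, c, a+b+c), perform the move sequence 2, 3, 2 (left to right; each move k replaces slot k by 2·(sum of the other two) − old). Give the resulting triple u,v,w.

start (5,-2,-1) = (f(1,0),f(0,1),f(1,1))
replace slot 2: 2·(5+(-1)) − (-2) = 10 → (5,10,-1)
replace slot 3: 2·(5+10) − (-1) = 31 → (5,10,31)
replace slot 2: 2·(5+31) − 10 = 62 → (5,62,31)

5,62,31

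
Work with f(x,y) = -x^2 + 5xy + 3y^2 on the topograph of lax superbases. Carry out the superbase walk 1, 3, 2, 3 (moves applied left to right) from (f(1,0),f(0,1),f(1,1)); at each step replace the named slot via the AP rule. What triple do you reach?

start (-1,3,7) = (f(1,0),f(0,1),f(1,1))
replace slot 1: 2·(3+7) − (-1) = 21 → (21,3,7)
replace slot 3: 2·(21+3) − 7 = 41 → (21,3,41)
replace slot 2: 2·(21+41) − 3 = 121 → (21,121,41)
replace slot 3: 2·(21+121) − 41 = 243 → (21,121,243)

21,121,243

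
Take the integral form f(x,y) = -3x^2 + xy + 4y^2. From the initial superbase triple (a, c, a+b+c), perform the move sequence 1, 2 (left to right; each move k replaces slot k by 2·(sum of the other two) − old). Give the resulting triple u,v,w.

start (-3,4,2) = (f(1,0),f(0,1),f(1,1))
replace slot 1: 2·(4+2) − (-3) = 15 → (15,4,2)
replace slot 2: 2·(15+2) − 4 = 30 → (15,30,2)

15,30,2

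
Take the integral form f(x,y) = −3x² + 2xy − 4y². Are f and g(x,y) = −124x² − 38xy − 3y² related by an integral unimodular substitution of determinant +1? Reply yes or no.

D₁ = -44, D₂ = -44
f is negative-definite; reduce −f:
−f: reduced (well bottom): (3,-2,4) with a≤c, −a<b≤a
flip sign back: reduced form of f is (-3,2,-4)
g is negative-definite; reduce −g:
−g: flip: (124,38,3)→(3,-38,124)
−g: translate: b→-2 (≡-38 mod 6), so (3,-38,124)→(3,-2,4)
−g: reduced (well bottom): (3,-2,4) with a≤c, −a<b≤a
flip sign back: reduced form of g is (-3,2,-4)
reduced forms (-3, 2, -4) vs (-3, 2, -4) ⇒ equivalent

yes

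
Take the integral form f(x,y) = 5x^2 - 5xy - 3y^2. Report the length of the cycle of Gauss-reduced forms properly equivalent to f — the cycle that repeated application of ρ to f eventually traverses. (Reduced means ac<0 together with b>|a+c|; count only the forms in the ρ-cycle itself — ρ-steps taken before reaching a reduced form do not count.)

D = 85, ⌊√D⌋ = 9
descent: ρ → (-3,5,5)  [lands on river]
river: ρ → (5,5,-3)
river: ρ → (-3,7,3)
river: ρ → (3,5,-5)
river: ρ → (-5,5,3)
river: ρ → (3,7,-3)
ρ-cycle length = 6 (tail of 1 descent step not counted)

6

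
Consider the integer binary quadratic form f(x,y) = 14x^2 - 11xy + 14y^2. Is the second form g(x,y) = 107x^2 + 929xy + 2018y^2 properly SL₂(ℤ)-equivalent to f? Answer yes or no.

D₁ = -663, D₂ = -663
f: flip: (14,-11,14)→(14,11,14)
f: reduced (well bottom): (14,11,14) with a≤c, −a<b≤a
g: translate: b→73 (≡929 mod 214), so (107,929,2018)→(107,73,14)
g: flip: (107,73,14)→(14,-73,107)
g: translate: b→11 (≡-73 mod 28), so (14,-73,107)→(14,11,14)
g: reduced (well bottom): (14,11,14) with a≤c, −a<b≤a
reduced forms (14, 11, 14) vs (14, 11, 14) ⇒ equivalent

yes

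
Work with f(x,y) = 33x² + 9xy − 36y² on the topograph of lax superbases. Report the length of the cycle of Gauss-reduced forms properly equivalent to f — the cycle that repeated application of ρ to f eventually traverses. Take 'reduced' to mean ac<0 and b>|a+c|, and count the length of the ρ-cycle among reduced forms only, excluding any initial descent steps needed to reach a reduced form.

D = 4833, ⌊√D⌋ = 69
river: ρ → (-36,63,6)
river: ρ → (6,69,-3)
river: ρ → (-3,69,6)
river: ρ → (6,63,-36)
river: ρ → (-36,9,33)
river: ρ → (33,57,-12)
river: ρ → (-12,63,18)
river: ρ → (18,45,-39)
river: ρ → (-39,33,24)
river: ρ → (24,63,-9)
river: ρ → (-9,63,24)
river: ρ → (24,33,-39)
river: ρ → (-39,45,18)
river: ρ → (18,63,-12)
river: ρ → (-12,57,33)
river: ρ → (33,9,-36)
ρ-cycle length = 16 (tail of 0 descent steps not counted)

16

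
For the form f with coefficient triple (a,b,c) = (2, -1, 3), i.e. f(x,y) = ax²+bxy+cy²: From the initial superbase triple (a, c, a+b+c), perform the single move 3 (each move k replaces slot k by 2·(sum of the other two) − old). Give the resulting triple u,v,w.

start (2,3,4) = (f(1,0),f(0,1),f(1,1))
replace slot 3: 2·(2+3) − 4 = 6 → (2,3,6)

2,3,6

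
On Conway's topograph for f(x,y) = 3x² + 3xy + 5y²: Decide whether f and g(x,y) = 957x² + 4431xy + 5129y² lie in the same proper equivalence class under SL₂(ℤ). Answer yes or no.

D₁ = -51, D₂ = -51
f: reduced (well bottom): (3,3,5) with a≤c, −a<b≤a
g: translate: b→603 (≡4431 mod 1914), so (957,4431,5129)→(957,603,95)
g: flip: (957,603,95)→(95,-603,957)
g: translate: b→-33 (≡-603 mod 190), so (95,-603,957)→(95,-33,3)
g: flip: (95,-33,3)→(3,33,95)
g: translate: b→3 (≡33 mod 6), so (3,33,95)→(3,3,5)
g: reduced (well bottom): (3,3,5) with a≤c, −a<b≤a
reduced forms (3, 3, 5) vs (3, 3, 5) ⇒ equivalent

yes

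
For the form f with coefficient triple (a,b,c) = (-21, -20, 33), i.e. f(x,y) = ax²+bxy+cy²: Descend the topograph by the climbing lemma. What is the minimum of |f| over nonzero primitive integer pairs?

descent: ρ → (33,20,-21)  [lands on river]
river: ρ → (-21,22,32)
river: ρ → (32,42,-11)
river: ρ → (-11,46,24)
river: ρ → (24,50,-7)
river: ρ → (-7,48,31)
river: ρ → (31,14,-24)
river: ρ → (-24,34,21)
river: ρ → (21,50,-8)
river: ρ → (-8,46,33)
closes: descent 1, river 10
min |a| on river = 7

7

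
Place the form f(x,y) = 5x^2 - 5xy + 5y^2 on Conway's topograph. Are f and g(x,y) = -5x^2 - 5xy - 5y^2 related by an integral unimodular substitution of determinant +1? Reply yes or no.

D₁ = -75, D₂ = -75
f: translate: b→5 (≡-5 mod 10), so (5,-5,5)→(5,5,5)
f: reduced (well bottom): (5,5,5) with a≤c, −a<b≤a
g is negative-definite; reduce −g:
−g: reduced (well bottom): (5,5,5) with a≤c, −a<b≤a
flip sign back: reduced form of g is (-5,-5,-5)
reduced forms (5, 5, 5) vs (-5, -5, -5) ⇒ inequivalent

no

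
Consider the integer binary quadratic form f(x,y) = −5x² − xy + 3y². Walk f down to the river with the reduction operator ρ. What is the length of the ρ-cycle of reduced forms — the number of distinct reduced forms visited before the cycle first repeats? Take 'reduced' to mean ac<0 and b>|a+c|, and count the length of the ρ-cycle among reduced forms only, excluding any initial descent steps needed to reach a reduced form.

D = 61, ⌊√D⌋ = 7
descent: ρ → (3,7,-1)  [lands on river]
river: ρ → (-1,7,3)
river: ρ → (3,5,-3)
river: ρ → (-3,7,1)
river: ρ → (1,7,-3)
river: ρ → (-3,5,3)
ρ-cycle length = 6 (tail of 1 descent step not counted)

6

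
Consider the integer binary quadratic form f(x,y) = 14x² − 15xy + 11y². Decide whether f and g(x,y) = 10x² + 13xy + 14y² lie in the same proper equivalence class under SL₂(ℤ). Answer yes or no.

D₁ = -391, D₂ = -391
f: translate: b→13 (≡-15 mod 28), so (14,-15,11)→(14,13,10)
f: flip: (14,13,10)→(10,-13,14)
f: translate: b→7 (≡-13 mod 20), so (10,-13,14)→(10,7,11)
f: reduced (well bottom): (10,7,11) with a≤c, −a<b≤a
g: translate: b→-7 (≡13 mod 20), so (10,13,14)→(10,-7,11)
g: reduced (well bottom): (10,-7,11) with a≤c, −a<b≤a
reduced forms (10, 7, 11) vs (10, -7, 11) ⇒ inequivalent

no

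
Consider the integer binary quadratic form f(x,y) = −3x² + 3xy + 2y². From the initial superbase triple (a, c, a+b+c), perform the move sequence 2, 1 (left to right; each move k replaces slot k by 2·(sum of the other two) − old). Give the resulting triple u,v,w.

start (-3,2,2) = (f(1,0),f(0,1),f(1,1))
replace slot 2: 2·((-3)+2) − 2 = -4 → (-3,-4,2)
replace slot 1: 2·((-4)+2) − (-3) = -1 → (-1,-4,2)

-1,-4,2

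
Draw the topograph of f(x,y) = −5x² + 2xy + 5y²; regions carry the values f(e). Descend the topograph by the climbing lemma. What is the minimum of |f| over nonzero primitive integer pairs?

river: ρ → (5,8,-2)
river: ρ → (-2,8,5)
river: ρ → (5,2,-5)
river: ρ → (-5,8,2)
river: ρ → (2,8,-5)
river: ρ → (-5,2,5)
closes: descent 0, river 6
min |a| on river = 2

2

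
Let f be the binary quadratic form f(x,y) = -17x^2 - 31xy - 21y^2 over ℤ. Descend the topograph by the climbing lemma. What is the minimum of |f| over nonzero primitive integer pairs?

translate: b→-3 (≡31 mod 34), so (17,31,21)→(17,-3,7)
flip: (17,-3,7)→(7,3,17)
reduced (well bottom): (7,3,17) with a≤c, −a<b≤a
well minimum |f| = |-7| = 7 (negative-definite)

7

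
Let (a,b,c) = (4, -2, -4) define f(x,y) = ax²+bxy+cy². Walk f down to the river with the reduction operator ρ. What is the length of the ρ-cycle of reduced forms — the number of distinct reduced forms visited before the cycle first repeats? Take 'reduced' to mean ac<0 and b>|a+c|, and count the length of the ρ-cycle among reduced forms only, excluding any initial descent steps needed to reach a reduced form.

D = 68, ⌊√D⌋ = 8
descent: ρ → (-4,2,4)  [lands on river]
river: ρ → (4,6,-2)
river: ρ → (-2,6,4)
river: ρ → (4,2,-4)
river: ρ → (-4,6,2)
river: ρ → (2,6,-4)
ρ-cycle length = 6 (tail of 1 descent step not counted)

6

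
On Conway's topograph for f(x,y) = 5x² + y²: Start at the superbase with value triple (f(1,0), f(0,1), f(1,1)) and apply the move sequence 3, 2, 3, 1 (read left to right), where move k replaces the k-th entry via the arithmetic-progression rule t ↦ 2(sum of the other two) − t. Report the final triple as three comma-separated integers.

start (5,1,6) = (f(1,0),f(0,1),f(1,1))
replace slot 3: 2·(5+1) − 6 = 6 → (5,1,6)
replace slot 2: 2·(5+6) − 1 = 21 → (5,21,6)
replace slot 3: 2·(5+21) − 6 = 46 → (5,21,46)
replace slot 1: 2·(21+46) − 5 = 129 → (129,21,46)

129,21,46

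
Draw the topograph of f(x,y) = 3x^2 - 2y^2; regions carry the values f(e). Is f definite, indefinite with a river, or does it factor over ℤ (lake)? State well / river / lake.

D = b²−4ac = 0² − 4·3·(-2) = 24
D > 0 non-square ⇒ indefinite ⇒ periodic river

river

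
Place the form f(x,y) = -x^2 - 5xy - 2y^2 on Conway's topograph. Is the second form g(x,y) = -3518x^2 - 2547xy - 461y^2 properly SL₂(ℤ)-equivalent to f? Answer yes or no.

D₁ = 17, D₂ = 17
river cycle of f (length 6): (-2, 1, 2), (2, 3, -1), (-1, 3, 2), (2, 1, -2), (-2, 3, 1), (1, 3, -2)
river cycle of g (length 6): (-1, 3, 2), (2, 1, -2), (-2, 3, 1), (1, 3, -2), (-2, 1, 2), (2, 3, -1)
cycles coincide ⇒ equivalent

yes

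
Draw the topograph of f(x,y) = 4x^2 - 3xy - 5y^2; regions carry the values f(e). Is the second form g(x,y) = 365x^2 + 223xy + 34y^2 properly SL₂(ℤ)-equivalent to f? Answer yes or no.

D₁ = 89, D₂ = 89
river cycle of f (length 14): (-5, 3, 4), (4, 5, -4), (-4, 3, 5), (5, 7, -2), (-2, 9, 1), (1, 9, -2), (-2, 7, 5), (5, 3, -4), (-4, 5, 4), (4, 3, -5), … (4 more)
river cycle of g (length 14): (2, 7, -5), (-5, 3, 4), (4, 5, -4), (-4, 3, 5), (5, 7, -2), (-2, 9, 1), (1, 9, -2), (-2, 7, 5), (5, 3, -4), (-4, 5, 4), … (4 more)
cycles coincide ⇒ equivalent

yes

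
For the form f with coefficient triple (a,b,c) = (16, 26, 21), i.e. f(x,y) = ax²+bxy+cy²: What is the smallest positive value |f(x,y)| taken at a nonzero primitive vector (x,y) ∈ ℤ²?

translate: b→-6 (≡26 mod 32), so (16,26,21)→(16,-6,11)
flip: (16,-6,11)→(11,6,16)
reduced (well bottom): (11,6,16) with a≤c, −a<b≤a
well minimum = a = 11

11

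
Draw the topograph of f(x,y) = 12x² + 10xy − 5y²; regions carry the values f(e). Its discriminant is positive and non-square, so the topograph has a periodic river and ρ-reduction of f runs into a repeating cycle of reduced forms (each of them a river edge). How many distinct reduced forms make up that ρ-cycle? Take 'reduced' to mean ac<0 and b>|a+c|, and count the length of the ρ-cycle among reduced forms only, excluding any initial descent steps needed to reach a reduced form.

D = 340, ⌊√D⌋ = 18
river: ρ → (-5,10,12)
river: ρ → (12,14,-3)
river: ρ → (-3,16,7)
river: ρ → (7,12,-7)
river: ρ → (-7,16,3)
river: ρ → (3,14,-12)
river: ρ → (-12,10,5)
river: ρ → (5,10,-12)
river: ρ → (-12,14,3)
river: ρ → (3,16,-7)
river: ρ → (-7,12,7)
river: ρ → (7,16,-3)
river: ρ → (-3,14,12)
river: ρ → (12,10,-5)
ρ-cycle length = 14 (tail of 0 descent steps not counted)

14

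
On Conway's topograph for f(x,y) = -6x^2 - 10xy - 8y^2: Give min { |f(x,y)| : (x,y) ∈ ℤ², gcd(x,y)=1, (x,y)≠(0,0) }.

translate: b→-2 (≡10 mod 12), so (6,10,8)→(6,-2,4)
flip: (6,-2,4)→(4,2,6)
reduced (well bottom): (4,2,6) with a≤c, −a<b≤a
well minimum |f| = |-4| = 4 (negative-definite)

4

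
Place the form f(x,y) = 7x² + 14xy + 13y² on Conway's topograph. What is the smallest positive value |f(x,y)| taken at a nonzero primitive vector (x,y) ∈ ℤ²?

translate: b→0 (≡14 mod 14), so (7,14,13)→(7,0,6)
flip: (7,0,6)→(6,0,7)
reduced (well bottom): (6,0,7) with a≤c, −a<b≤a
well minimum = a = 6

6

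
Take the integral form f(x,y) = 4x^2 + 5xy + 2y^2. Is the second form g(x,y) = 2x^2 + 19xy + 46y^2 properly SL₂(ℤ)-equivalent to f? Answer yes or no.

D₁ = -7, D₂ = -7
f: translate: b→-3 (≡5 mod 8), so (4,5,2)→(4,-3,1)
f: flip: (4,-3,1)→(1,3,4)
f: translate: b→1 (≡3 mod 2), so (1,3,4)→(1,1,2)
f: reduced (well bottom): (1,1,2) with a≤c, −a<b≤a
g: translate: b→-1 (≡19 mod 4), so (2,19,46)→(2,-1,1)
g: flip: (2,-1,1)→(1,1,2)
g: reduced (well bottom): (1,1,2) with a≤c, −a<b≤a
reduced forms (1, 1, 2) vs (1, 1, 2) ⇒ equivalent

yes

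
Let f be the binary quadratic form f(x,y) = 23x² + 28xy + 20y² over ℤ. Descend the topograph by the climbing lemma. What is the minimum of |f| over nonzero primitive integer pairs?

translate: b→-18 (≡28 mod 46), so (23,28,20)→(23,-18,15)
flip: (23,-18,15)→(15,18,23)
translate: b→-12 (≡18 mod 30), so (15,18,23)→(15,-12,20)
reduced (well bottom): (15,-12,20) with a≤c, −a<b≤a
well minimum = a = 15

15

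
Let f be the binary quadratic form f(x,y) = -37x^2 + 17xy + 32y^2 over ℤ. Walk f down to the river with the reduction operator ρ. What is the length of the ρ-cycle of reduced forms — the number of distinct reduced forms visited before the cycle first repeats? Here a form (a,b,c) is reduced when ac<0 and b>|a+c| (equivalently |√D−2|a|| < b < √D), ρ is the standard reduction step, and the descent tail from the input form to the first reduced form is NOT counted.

D = 5025, ⌊√D⌋ = 70
river: ρ → (32,47,-22)
river: ρ → (-22,41,38)
river: ρ → (38,35,-25)
river: ρ → (-25,65,8)
river: ρ → (8,63,-33)
river: ρ → (-33,69,2)
river: ρ → (2,67,-67)
river: ρ → (-67,67,2)
river: ρ → (2,69,-33)
river: ρ → (-33,63,8)
river: ρ → (8,65,-25)
river: ρ → (-25,35,38)
river: ρ → (38,41,-22)
river: ρ → (-22,47,32)
river: ρ → (32,17,-37)
river: ρ → (-37,57,12)
river: ρ → (12,63,-22)
river: ρ → (-22,69,3)
river: ρ → (3,69,-22)
river: ρ → (-22,63,12)
river: ρ → (12,57,-37)
river: ρ → (-37,17,32)
ρ-cycle length = 22 (tail of 0 descent steps not counted)

22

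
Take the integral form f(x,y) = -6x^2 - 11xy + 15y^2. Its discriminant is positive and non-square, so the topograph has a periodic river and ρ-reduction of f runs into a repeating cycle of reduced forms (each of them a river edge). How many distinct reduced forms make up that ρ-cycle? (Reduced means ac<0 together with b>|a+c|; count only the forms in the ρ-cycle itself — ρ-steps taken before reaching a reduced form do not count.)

D = 481, ⌊√D⌋ = 21
descent: ρ → (15,11,-6)  [lands on river]
river: ρ → (-6,13,13)
river: ρ → (13,13,-6)
river: ρ → (-6,11,15)
river: ρ → (15,19,-2)
river: ρ → (-2,21,5)
river: ρ → (5,19,-6)
river: ρ → (-6,17,8)
river: ρ → (8,15,-8)
river: ρ → (-8,17,6)
river: ρ → (6,19,-5)
river: ρ → (-5,21,2)
river: ρ → (2,19,-15)
river: ρ → (-15,11,6)
river: ρ → (6,13,-13)
river: ρ → (-13,13,6)
river: ρ → (6,11,-15)
river: ρ → (-15,19,2)
river: ρ → (2,21,-5)
river: ρ → (-5,19,6)
river: ρ → (6,17,-8)
river: ρ → (-8,15,8)
river: ρ → (8,17,-6)
river: ρ → (-6,19,5)
river: ρ → (5,21,-2)
river: ρ → (-2,19,15)
ρ-cycle length = 26 (tail of 1 descent step not counted)

26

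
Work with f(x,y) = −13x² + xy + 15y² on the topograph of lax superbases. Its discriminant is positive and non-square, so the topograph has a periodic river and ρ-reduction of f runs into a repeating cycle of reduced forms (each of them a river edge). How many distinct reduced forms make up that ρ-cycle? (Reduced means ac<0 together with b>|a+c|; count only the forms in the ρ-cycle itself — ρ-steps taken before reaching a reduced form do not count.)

D = 781, ⌊√D⌋ = 27
descent: ρ → (15,-1,-13)
descent: ρ → (-13,27,1)  [lands on river]
river: ρ → (1,27,-13)
river: ρ → (-13,25,3)
river: ρ → (3,23,-21)
river: ρ → (-21,19,5)
river: ρ → (5,21,-17)
river: ρ → (-17,13,9)
river: ρ → (9,23,-7)
river: ρ → (-7,19,15)
river: ρ → (15,11,-11)
river: ρ → (-11,11,15)
river: ρ → (15,19,-7)
river: ρ → (-7,23,9)
river: ρ → (9,13,-17)
river: ρ → (-17,21,5)
river: ρ → (5,19,-21)
river: ρ → (-21,23,3)
river: ρ → (3,25,-13)
ρ-cycle length = 18 (tail of 2 descent steps not counted)

18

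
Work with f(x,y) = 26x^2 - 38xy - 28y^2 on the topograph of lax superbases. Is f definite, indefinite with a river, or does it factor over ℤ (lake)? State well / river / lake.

D = b²−4ac = (-38)² − 4·26·(-28) = 4356
D = 66² is a perfect square ⇒ form factors over ℤ ⇒ lakes

lake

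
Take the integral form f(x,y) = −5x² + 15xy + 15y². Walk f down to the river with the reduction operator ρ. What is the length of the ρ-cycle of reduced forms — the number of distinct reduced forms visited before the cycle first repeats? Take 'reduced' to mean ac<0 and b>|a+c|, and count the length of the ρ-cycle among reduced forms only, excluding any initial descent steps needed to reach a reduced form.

D = 525, ⌊√D⌋ = 22
river: ρ → (15,15,-5)
river: ρ → (-5,15,15)
ρ-cycle length = 2 (tail of 0 descent steps not counted)

2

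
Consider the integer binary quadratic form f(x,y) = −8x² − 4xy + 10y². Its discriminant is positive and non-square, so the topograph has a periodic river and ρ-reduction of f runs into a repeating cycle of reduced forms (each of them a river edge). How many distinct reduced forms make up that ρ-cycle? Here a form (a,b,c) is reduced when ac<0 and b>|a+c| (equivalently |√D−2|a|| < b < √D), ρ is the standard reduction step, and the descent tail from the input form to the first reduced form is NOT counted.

D = 336, ⌊√D⌋ = 18
descent: ρ → (10,4,-8)  [lands on river]
river: ρ → (-8,12,6)
river: ρ → (6,12,-8)
river: ρ → (-8,4,10)
river: ρ → (10,16,-2)
river: ρ → (-2,16,10)
ρ-cycle length = 6 (tail of 1 descent step not counted)

6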